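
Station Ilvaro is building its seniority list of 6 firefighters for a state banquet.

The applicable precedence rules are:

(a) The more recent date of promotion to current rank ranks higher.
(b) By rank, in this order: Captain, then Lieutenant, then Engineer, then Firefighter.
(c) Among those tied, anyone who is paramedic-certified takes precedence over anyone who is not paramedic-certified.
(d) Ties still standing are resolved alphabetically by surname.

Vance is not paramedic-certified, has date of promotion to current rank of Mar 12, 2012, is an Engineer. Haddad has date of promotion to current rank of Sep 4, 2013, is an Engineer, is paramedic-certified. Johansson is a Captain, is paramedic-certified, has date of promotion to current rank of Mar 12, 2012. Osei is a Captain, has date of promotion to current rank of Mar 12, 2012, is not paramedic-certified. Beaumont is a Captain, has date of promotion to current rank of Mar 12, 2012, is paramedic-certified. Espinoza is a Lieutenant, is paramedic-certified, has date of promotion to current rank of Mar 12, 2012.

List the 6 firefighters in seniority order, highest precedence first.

Haddad, Beaumont, Johansson, Osei, Espinoza, Vance

By date of promotion to current rank (later first): Haddad (Sep 4, 2013); then Beaumont, Johansson, Osei, Espinoza and Vance (each Mar 12, 2012).
Among Beaumont, Johansson, Osei, Espinoza and Vance, by rank: Beaumont, Johansson and Osei (Captain) before Espinoza (Lieutenant) before Vance (Engineer).
Among Beaumont, Johansson and Osei, paramedic-certified before not paramedic-certified: Beaumont and Johansson (paramedic-certified) before Osei (not paramedic-certified).
Among Beaumont and Johansson, alphabetically by surname: Beaumont before Johansson.
Full order: Haddad, Beaumont, Johansson, Osei, Espinoza, Vance.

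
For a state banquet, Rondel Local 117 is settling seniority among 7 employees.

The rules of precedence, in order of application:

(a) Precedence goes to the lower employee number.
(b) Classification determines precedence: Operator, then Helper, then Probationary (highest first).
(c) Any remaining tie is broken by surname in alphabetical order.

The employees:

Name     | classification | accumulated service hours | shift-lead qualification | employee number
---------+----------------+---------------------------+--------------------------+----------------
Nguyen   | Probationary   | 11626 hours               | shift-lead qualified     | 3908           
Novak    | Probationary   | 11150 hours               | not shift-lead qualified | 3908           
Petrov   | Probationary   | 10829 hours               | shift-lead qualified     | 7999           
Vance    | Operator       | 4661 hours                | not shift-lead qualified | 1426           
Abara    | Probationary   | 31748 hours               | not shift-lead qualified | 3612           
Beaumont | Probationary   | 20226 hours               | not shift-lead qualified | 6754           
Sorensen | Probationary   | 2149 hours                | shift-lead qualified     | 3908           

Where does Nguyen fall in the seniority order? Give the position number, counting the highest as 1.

3

By employee number (lower first): Vance (1426); then Abara (3612); then Nguyen, Novak and Sorensen (each 3908); then Beaumont (6754); then Petrov (7999).
Nguyen, Novak and Sorensen are each Probationary, so the next rule applies.
Among Nguyen, Novak and Sorensen, alphabetically by surname: Nguyen before Novak before Sorensen.
Order: Vance, Abara, Nguyen, Novak, Sorensen, Beaumont, Petrov. So position 3.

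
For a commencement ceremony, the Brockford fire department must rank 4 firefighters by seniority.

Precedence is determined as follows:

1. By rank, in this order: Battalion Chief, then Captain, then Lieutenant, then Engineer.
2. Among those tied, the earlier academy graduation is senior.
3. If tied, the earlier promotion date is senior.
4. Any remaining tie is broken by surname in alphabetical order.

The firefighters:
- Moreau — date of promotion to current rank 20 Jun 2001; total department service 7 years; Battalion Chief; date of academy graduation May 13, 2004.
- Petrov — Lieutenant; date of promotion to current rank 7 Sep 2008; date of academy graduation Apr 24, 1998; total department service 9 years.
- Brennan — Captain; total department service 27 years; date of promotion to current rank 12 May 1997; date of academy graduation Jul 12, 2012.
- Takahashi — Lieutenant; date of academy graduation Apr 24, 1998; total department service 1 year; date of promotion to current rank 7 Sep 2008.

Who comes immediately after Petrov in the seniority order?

By rank: Moreau (Battalion Chief); then Brennan (Captain); then Petrov and Takahashi (Lieutenant).
Petrov and Takahashi both have date of academy graduation Apr 24, 1998, so the next rule applies.
Petrov and Takahashi both have date of promotion to current rank 7 Sep 2008, so the next rule applies.
Among Petrov and Takahashi, alphabetically by surname: Petrov before Takahashi.
Order: Moreau, Brennan, Petrov, Takahashi.

Takahashi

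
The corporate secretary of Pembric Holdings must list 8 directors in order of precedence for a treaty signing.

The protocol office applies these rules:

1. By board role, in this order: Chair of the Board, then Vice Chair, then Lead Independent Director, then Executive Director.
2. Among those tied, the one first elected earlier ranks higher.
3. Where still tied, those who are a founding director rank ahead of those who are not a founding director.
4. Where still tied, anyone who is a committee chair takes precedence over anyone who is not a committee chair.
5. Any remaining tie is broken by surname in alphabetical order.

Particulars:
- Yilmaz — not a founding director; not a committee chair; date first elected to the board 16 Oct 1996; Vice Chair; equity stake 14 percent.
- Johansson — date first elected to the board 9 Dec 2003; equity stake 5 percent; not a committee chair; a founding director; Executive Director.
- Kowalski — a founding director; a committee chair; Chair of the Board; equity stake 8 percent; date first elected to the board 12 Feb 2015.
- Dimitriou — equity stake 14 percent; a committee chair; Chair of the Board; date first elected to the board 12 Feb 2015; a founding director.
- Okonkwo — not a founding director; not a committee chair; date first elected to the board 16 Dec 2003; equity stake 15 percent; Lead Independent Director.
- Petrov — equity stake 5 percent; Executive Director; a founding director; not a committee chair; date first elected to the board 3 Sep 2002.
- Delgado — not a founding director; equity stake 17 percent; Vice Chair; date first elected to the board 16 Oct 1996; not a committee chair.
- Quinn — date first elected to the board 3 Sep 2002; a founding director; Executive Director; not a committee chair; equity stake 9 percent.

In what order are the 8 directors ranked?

Dimitriou, Kowalski, Delgado, Yilmaz, Okonkwo, Petrov, Quinn, Johansson

By board role: Dimitriou and Kowalski (Chair of the Board); then Delgado and Yilmaz (Vice Chair); then Okonkwo (Lead Independent Director); then Petrov, Quinn and Johansson (Executive Director).
Dimitriou and Kowalski both have date first elected to the board 12 Feb 2015, so the next rule applies.
Dimitriou and Kowalski are each a founding director, so the next rule applies.
Dimitriou and Kowalski are each a committee chair, so the next rule applies.
Among Dimitriou and Kowalski, alphabetically by surname: Dimitriou before Kowalski.
Delgado and Yilmaz both have date first elected to the board 16 Oct 1996, so the next rule applies.
Delgado and Yilmaz are each not a founding director, so the next rule applies.
Delgado and Yilmaz are each not a committee chair, so the next rule applies.
Among Delgado and Yilmaz, alphabetically by surname: Delgado before Yilmaz.
Among Petrov, Quinn and Johansson, by date first elected to the board (earlier first): Petrov and Quinn (3 Sep 2002) before Johansson (9 Dec 2003).
Petrov and Quinn are each a founding director, so the next rule applies.
Petrov and Quinn are each not a committee chair, so the next rule applies.
Among Petrov and Quinn, alphabetically by surname: Petrov before Quinn.
Full order: Dimitriou, Kowalski, Delgado, Yilmaz, Okonkwo, Petrov, Quinn, Johansson.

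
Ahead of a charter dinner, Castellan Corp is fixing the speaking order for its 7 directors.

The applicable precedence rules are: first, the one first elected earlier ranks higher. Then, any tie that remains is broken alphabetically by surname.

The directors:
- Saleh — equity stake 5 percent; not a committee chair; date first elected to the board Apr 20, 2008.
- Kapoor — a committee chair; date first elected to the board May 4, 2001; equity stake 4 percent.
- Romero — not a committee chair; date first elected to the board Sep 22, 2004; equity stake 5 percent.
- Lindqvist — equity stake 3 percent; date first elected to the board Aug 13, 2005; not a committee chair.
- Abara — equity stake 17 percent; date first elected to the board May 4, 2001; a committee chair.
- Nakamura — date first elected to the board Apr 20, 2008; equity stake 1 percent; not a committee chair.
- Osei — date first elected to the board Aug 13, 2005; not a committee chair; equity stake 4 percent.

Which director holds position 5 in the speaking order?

By date first elected to the board (earlier first): Abara and Kapoor (both May 4, 2001); then Romero (Sep 22, 2004); then Lindqvist and Osei (both Aug 13, 2005); then Nakamura and Saleh (both Apr 20, 2008).
Among Abara and Kapoor, alphabetically by surname: Abara before Kapoor.
Among Lindqvist and Osei, alphabetically by surname: Lindqvist before Osei.
Among Nakamura and Saleh, alphabetically by surname: Nakamura before Saleh.
Order: Abara, Kapoor, Romero, Lindqvist, Osei, Nakamura, Saleh.

Osei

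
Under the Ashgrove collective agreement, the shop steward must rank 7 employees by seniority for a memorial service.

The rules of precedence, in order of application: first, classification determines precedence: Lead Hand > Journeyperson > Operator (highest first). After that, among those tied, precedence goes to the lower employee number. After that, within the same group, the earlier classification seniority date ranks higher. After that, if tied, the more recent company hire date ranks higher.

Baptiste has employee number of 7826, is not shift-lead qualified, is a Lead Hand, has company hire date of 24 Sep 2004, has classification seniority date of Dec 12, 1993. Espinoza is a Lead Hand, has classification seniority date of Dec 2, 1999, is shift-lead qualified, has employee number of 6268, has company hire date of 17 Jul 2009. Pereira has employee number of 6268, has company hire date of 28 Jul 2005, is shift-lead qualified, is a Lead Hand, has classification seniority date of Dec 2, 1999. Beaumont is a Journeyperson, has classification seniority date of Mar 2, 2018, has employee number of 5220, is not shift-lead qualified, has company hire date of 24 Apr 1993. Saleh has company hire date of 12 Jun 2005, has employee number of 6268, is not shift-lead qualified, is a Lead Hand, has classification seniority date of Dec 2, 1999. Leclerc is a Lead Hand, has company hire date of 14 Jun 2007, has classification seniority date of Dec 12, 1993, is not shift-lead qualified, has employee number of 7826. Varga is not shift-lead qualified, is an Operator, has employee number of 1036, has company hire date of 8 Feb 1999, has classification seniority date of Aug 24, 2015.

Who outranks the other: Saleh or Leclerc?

Saleh

By classification: Espinoza, Pereira, Saleh, Leclerc and Baptiste (Lead Hand); then Beaumont (Journeyperson); then Varga (Operator).
Among Espinoza, Pereira, Saleh, Leclerc and Baptiste, by employee number (lower first): Espinoza, Pereira and Saleh (6268) before Leclerc and Baptiste (7826).
Espinoza, Pereira and Saleh all have classification seniority date Dec 2, 1999, so the next rule applies.
Among Espinoza, Pereira and Saleh, by company hire date (later first): Espinoza (17 Jul 2009) before Pereira (28 Jul 2005) before Saleh (12 Jun 2005).
Leclerc and Baptiste both have classification seniority date Dec 12, 1993, so the next rule applies.
Among Leclerc and Baptiste, by company hire date (later first): Leclerc (14 Jun 2007) before Baptiste (24 Sep 2004).
So Saleh takes precedence.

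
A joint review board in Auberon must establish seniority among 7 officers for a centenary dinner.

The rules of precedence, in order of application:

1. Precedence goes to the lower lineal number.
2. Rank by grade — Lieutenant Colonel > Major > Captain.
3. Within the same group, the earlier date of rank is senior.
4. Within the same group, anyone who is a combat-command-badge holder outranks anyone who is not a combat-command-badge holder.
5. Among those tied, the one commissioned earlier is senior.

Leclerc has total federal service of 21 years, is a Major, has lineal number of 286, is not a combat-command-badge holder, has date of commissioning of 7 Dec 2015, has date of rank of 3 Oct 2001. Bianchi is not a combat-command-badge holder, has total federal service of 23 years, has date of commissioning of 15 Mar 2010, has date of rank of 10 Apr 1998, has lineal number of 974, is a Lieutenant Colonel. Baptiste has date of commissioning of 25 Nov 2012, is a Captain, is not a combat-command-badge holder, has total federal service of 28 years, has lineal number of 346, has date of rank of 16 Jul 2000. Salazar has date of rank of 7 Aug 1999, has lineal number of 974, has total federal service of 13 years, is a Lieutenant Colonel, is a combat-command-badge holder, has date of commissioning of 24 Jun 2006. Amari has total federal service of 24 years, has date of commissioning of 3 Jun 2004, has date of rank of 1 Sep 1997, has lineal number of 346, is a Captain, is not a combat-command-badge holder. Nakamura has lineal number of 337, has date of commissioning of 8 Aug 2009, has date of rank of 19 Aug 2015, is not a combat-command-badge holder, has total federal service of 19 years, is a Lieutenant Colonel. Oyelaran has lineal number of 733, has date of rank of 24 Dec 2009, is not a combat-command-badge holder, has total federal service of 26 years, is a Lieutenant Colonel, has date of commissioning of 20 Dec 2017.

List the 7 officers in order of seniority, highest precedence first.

By lineal number (lower first): Leclerc (286); then Nakamura (337); then Amari and Baptiste (both 346); then Oyelaran (733); then Bianchi and Salazar (both 974).
Amari and Baptiste are each Captain, so the next rule applies.
Among Amari and Baptiste, by date of rank (earlier first): Amari (1 Sep 1997) before Baptiste (16 Jul 2000).
Bianchi and Salazar are each Lieutenant Colonel, so the next rule applies.
Among Bianchi and Salazar, by date of rank (earlier first): Bianchi (10 Apr 1998) before Salazar (7 Aug 1999).
Full order: Leclerc, Nakamura, Amari, Baptiste, Oyelaran, Bianchi, Salazar.

Leclerc, Nakamura, Amari, Baptiste, Oyelaran, Bianchi, Salazar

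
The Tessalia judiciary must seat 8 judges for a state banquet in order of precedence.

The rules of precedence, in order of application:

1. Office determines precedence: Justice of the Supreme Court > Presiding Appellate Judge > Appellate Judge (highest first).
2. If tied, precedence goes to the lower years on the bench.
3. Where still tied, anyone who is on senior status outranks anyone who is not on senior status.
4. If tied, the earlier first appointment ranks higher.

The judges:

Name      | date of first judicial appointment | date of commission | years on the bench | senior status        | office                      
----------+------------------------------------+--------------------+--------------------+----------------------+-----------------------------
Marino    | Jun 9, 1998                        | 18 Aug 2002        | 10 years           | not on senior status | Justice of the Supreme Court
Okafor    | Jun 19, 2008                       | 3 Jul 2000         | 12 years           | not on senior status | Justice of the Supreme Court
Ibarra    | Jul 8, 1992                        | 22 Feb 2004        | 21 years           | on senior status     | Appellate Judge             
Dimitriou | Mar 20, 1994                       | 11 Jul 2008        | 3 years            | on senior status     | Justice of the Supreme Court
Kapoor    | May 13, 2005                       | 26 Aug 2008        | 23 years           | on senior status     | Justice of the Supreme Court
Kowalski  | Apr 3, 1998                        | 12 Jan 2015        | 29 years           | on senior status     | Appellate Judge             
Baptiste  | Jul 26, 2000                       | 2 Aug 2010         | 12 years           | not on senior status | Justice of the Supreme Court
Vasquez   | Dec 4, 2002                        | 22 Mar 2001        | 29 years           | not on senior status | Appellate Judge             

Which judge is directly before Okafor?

Baptiste

By office: Dimitriou, Marino, Baptiste, Okafor and Kapoor (Justice of the Supreme Court); then Ibarra, Kowalski and Vasquez (Appellate Judge).
Among Dimitriou, Marino, Baptiste, Okafor and Kapoor, by years on the bench (lower first): Dimitriou (3 years) before Marino (10 years) before Baptiste and Okafor (12 years) before Kapoor (23 years).
Baptiste and Okafor are each not on senior status, so the next rule applies.
Among Baptiste and Okafor, by date of first judicial appointment (earlier first): Baptiste (Jul 26, 2000) before Okafor (Jun 19, 2008).
Among Ibarra, Kowalski and Vasquez, by years on the bench (lower first): Ibarra (21 years) before Kowalski and Vasquez (29 years).
Among Kowalski and Vasquez, on senior status before not on senior status: Kowalski (on senior status) before Vasquez (not on senior status).
Order: Dimitriou, Marino, Baptiste, Okafor, Kapoor, Ibarra, Kowalski, Vasquez.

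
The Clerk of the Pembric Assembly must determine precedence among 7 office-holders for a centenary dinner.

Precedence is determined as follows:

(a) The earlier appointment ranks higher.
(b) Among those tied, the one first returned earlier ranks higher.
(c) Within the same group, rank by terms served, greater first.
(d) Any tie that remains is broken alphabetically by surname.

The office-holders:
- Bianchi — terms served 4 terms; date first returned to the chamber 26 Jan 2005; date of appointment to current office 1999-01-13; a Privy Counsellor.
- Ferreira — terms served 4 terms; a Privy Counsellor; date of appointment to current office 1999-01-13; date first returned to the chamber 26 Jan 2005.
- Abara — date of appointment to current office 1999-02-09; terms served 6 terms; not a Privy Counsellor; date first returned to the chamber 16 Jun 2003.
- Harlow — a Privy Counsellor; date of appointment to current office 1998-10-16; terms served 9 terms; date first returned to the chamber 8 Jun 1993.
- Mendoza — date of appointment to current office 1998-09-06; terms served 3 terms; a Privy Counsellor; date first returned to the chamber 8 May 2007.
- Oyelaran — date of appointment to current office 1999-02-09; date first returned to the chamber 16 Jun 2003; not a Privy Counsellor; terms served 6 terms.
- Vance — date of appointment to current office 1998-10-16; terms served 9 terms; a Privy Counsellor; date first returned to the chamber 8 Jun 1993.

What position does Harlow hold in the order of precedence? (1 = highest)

2

By date of appointment to current office (earlier first): Mendoza (1998-09-06); then Harlow and Vance (both 1998-10-16); then Bianchi and Ferreira (both 1999-01-13); then Abara and Oyelaran (both 1999-02-09).
Harlow and Vance both have date first returned to the chamber 8 Jun 1993, so the next rule applies.
Harlow and Vance both have terms served 9 terms, so the next rule applies.
Among Harlow and Vance, alphabetically by surname: Harlow before Vance.
Bianchi and Ferreira both have date first returned to the chamber 26 Jan 2005, so the next rule applies.
Bianchi and Ferreira both have terms served 4 terms, so the next rule applies.
Among Bianchi and Ferreira, alphabetically by surname: Bianchi before Ferreira.
Abara and Oyelaran both have date first returned to the chamber 16 Jun 2003, so the next rule applies.
Abara and Oyelaran both have terms served 6 terms, so the next rule applies.
Among Abara and Oyelaran, alphabetically by surname: Abara before Oyelaran.
Order: Mendoza, Harlow, Vance, Bianchi, Ferreira, Abara, Oyelaran. So position 2.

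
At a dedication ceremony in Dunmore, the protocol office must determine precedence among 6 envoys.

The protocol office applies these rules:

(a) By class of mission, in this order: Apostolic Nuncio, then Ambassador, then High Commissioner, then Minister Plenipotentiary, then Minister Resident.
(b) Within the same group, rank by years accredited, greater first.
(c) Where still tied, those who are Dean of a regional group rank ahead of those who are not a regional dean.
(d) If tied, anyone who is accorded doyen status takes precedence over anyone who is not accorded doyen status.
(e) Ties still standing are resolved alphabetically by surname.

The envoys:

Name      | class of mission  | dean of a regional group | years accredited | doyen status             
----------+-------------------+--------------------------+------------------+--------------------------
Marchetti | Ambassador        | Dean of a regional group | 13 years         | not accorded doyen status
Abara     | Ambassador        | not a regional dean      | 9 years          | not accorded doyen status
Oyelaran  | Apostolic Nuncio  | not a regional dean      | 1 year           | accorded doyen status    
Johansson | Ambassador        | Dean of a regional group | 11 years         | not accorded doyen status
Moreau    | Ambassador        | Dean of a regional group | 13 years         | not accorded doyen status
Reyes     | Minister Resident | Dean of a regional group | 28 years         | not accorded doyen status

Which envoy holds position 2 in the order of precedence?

Marchetti

By class of mission: Oyelaran (Apostolic Nuncio); then Marchetti, Moreau, Johansson and Abara (Ambassador); then Reyes (Minister Resident).
Among Marchetti, Moreau, Johansson and Abara, by years accredited (higher first): Marchetti and Moreau (13 years) before Johansson (11 years) before Abara (9 years).
Marchetti and Moreau are each Dean of a regional group, so the next rule applies.
Marchetti and Moreau are each not accorded doyen status, so the next rule applies.
Among Marchetti and Moreau, alphabetically by surname: Marchetti before Moreau.
Order: Oyelaran, Marchetti, Moreau, Johansson, Abara, Reyes.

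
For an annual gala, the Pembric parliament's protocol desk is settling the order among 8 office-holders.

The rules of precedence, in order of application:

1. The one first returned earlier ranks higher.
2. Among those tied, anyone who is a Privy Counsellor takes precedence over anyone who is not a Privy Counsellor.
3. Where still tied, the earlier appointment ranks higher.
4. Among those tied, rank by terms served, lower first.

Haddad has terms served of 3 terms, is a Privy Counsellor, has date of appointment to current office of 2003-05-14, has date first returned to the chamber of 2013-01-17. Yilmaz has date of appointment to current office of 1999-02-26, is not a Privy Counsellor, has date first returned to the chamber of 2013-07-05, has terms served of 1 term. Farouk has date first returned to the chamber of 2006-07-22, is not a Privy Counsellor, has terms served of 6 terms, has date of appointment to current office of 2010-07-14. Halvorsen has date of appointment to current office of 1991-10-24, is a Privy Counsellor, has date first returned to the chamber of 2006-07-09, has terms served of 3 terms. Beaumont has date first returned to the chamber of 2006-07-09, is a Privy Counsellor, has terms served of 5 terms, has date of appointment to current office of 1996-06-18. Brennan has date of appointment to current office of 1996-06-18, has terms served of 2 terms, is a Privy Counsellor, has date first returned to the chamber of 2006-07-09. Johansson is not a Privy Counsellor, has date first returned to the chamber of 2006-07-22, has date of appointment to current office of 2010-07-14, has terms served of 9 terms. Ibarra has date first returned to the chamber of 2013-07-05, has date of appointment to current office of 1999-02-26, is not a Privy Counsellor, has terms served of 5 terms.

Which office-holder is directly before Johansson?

By date first returned to the chamber (earlier first): Halvorsen, Brennan and Beaumont (each 2006-07-09); then Farouk and Johansson (both 2006-07-22); then Haddad (2013-01-17); then Yilmaz and Ibarra (both 2013-07-05).
Halvorsen, Brennan and Beaumont are each a Privy Counsellor, so the next rule applies.
Among Halvorsen, Brennan and Beaumont, by date of appointment to current office (earlier first): Halvorsen (1991-10-24) before Brennan and Beaumont (1996-06-18).
Among Brennan and Beaumont, by terms served (lower first): Brennan (2 terms) before Beaumont (5 terms).
Farouk and Johansson are each not a Privy Counsellor, so the next rule applies.
Farouk and Johansson both have date of appointment to current office 2010-07-14, so the next rule applies.
Among Farouk and Johansson, by terms served (lower first): Farouk (6 terms) before Johansson (9 terms).
Yilmaz and Ibarra are each not a Privy Counsellor, so the next rule applies.
Yilmaz and Ibarra both have date of appointment to current office 1999-02-26, so the next rule applies.
Among Yilmaz and Ibarra, by terms served (lower first): Yilmaz (1 term) before Ibarra (5 terms).
Order: Halvorsen, Brennan, Beaumont, Farouk, Johansson, Haddad, Yilmaz, Ibarra.

Farouk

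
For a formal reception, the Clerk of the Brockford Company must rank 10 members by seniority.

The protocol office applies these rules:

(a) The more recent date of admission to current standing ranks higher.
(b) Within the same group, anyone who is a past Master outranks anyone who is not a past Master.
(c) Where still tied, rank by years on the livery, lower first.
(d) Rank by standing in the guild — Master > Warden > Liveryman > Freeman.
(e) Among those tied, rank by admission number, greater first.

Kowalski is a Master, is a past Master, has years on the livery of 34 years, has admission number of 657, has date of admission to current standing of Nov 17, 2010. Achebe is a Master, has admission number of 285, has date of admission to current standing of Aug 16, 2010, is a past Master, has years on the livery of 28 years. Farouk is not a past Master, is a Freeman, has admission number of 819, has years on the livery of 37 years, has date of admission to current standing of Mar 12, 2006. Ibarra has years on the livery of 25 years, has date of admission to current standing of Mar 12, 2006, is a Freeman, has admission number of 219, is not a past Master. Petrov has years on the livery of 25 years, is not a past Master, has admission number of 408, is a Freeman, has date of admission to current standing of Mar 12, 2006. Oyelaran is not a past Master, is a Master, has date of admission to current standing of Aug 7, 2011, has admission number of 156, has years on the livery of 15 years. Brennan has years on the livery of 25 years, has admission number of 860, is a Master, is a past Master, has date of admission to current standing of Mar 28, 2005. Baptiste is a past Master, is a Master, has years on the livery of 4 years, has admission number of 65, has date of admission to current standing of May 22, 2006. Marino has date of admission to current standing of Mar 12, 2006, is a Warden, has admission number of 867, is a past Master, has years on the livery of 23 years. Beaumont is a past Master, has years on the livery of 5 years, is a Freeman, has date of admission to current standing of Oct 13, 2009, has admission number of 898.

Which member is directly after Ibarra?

By date of admission to current standing (later first): Oyelaran (Aug 7, 2011); then Kowalski (Nov 17, 2010); then Achebe (Aug 16, 2010); then Beaumont (Oct 13, 2009); then Baptiste (May 22, 2006); then Marino, Petrov, Ibarra and Farouk (each Mar 12, 2006); then Brennan (Mar 28, 2005).
Among Marino, Petrov, Ibarra and Farouk, a past Master before not a past Master: Marino (a past Master) before Petrov, Ibarra and Farouk (not a past Master).
Among Petrov, Ibarra and Farouk, by years on the livery (lower first): Petrov and Ibarra (25 years) before Farouk (37 years).
Petrov and Ibarra are each Freeman, so the next rule applies.
Among Petrov and Ibarra, by admission number (higher first): Petrov (408) before Ibarra (219).
Order: Oyelaran, Kowalski, Achebe, Beaumont, Baptiste, Marino, Petrov, Ibarra, Farouk, Brennan.

Farouk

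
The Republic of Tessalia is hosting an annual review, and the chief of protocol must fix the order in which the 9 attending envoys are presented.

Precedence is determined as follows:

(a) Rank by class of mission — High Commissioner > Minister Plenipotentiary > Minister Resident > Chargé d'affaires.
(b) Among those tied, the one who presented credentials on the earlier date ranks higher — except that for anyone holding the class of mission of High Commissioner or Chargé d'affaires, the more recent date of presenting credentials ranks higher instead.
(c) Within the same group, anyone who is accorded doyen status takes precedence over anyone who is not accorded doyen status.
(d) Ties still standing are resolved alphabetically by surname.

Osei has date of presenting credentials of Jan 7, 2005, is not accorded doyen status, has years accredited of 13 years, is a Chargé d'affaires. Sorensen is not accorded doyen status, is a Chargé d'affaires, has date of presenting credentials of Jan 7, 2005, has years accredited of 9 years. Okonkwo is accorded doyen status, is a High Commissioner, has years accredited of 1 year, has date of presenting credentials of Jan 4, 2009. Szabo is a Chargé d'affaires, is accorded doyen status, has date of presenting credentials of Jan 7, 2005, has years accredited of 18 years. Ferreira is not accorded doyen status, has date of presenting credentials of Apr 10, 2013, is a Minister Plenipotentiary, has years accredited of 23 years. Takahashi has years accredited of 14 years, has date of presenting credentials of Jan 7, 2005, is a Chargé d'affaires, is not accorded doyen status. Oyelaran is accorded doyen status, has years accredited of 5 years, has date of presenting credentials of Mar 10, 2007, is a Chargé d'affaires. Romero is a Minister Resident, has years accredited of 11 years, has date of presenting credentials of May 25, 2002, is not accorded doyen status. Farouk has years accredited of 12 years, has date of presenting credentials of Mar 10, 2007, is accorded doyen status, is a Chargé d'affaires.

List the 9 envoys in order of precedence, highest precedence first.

Okonkwo, Ferreira, Romero, Farouk, Oyelaran, Szabo, Osei, Sorensen, Takahashi

By class of mission: Okonkwo (High Commissioner); then Ferreira (Minister Plenipotentiary); then Romero (Minister Resident); then Farouk, Oyelaran, Szabo, Osei, Sorensen and Takahashi (Chargé d'affaires).
Among Farouk, Oyelaran, Szabo, Osei, Sorensen and Takahashi, by date of presenting credentials (later first) (reversed rule for this group): Farouk and Oyelaran (Mar 10, 2007) before Szabo, Osei, Sorensen and Takahashi (Jan 7, 2005).
Farouk and Oyelaran are each accorded doyen status, so the next rule applies.
Among Farouk and Oyelaran, alphabetically by surname: Farouk before Oyelaran.
Among Szabo, Osei, Sorensen and Takahashi, accorded doyen status before not accorded doyen status: Szabo (accorded doyen status) before Osei, Sorensen and Takahashi (not accorded doyen status).
Among Osei, Sorensen and Takahashi, alphabetically by surname: Osei before Sorensen before Takahashi.
Full order: Okonkwo, Ferreira, Romero, Farouk, Oyelaran, Szabo, Osei, Sorensen, Takahashi.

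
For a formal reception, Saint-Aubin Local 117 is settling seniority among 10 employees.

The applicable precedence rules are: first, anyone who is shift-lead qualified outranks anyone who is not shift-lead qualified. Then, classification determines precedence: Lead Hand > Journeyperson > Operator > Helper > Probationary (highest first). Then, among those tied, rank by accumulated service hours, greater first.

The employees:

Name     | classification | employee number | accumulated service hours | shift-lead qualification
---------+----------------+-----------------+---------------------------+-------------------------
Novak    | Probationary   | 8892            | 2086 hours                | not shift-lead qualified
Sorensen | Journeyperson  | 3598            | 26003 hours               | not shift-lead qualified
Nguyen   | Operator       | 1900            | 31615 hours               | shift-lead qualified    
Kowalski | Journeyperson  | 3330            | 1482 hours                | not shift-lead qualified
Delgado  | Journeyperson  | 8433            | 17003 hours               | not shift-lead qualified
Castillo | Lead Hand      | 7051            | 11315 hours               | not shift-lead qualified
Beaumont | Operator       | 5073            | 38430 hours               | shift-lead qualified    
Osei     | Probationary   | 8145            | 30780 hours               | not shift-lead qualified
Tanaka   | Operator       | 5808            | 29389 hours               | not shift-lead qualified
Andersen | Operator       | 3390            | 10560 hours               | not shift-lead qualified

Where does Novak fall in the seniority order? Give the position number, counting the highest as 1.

10

By the first rule: Beaumont and Nguyen (both shift-lead qualified); then Castillo, Sorensen, Delgado, Kowalski, Tanaka, Andersen, Osei and Novak (each not shift-lead qualified).
Beaumont and Nguyen are each Operator, so the next rule applies.
Among Beaumont and Nguyen, by accumulated service hours (higher first): Beaumont (38430 hours) before Nguyen (31615 hours).
Among Castillo, Sorensen, Delgado, Kowalski, Tanaka, Andersen, Osei and Novak, by classification: Castillo (Lead Hand) before Sorensen, Delgado and Kowalski (Journeyperson) before Tanaka and Andersen (Operator) before Osei and Novak (Probationary).
Among Sorensen, Delgado and Kowalski, by accumulated service hours (higher first): Sorensen (26003 hours) before Delgado (17003 hours) before Kowalski (1482 hours).
Among Tanaka and Andersen, by accumulated service hours (higher first): Tanaka (29389 hours) before Andersen (10560 hours).
Among Osei and Novak, by accumulated service hours (higher first): Osei (30780 hours) before Novak (2086 hours).
Order: Beaumont, Nguyen, Castillo, Sorensen, Delgado, Kowalski, Tanaka, Andersen, Osei, Novak. So position 10.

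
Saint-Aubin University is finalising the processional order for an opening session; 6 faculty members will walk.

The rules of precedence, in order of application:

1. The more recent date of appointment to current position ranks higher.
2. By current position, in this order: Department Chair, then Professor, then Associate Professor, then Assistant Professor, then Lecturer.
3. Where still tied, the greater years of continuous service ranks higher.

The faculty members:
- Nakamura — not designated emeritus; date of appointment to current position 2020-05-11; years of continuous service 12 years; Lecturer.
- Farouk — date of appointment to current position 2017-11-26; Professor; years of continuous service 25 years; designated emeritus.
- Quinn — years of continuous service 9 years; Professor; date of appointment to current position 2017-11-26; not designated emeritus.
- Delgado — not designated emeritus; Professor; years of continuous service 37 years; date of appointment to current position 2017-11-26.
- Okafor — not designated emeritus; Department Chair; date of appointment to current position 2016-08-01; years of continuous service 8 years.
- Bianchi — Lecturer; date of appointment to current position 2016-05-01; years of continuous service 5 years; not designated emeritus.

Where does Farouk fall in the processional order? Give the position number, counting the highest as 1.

By date of appointment to current position (later first): Nakamura (2020-05-11); then Delgado, Farouk and Quinn (each 2017-11-26); then Okafor (2016-08-01); then Bianchi (2016-05-01).
Delgado, Farouk and Quinn are each Professor, so the next rule applies.
Among Delgado, Farouk and Quinn, by years of continuous service (higher first): Delgado (37 years) before Farouk (25 years) before Quinn (9 years).
Order: Nakamura, Delgado, Farouk, Quinn, Okafor, Bianchi. So position 3.

3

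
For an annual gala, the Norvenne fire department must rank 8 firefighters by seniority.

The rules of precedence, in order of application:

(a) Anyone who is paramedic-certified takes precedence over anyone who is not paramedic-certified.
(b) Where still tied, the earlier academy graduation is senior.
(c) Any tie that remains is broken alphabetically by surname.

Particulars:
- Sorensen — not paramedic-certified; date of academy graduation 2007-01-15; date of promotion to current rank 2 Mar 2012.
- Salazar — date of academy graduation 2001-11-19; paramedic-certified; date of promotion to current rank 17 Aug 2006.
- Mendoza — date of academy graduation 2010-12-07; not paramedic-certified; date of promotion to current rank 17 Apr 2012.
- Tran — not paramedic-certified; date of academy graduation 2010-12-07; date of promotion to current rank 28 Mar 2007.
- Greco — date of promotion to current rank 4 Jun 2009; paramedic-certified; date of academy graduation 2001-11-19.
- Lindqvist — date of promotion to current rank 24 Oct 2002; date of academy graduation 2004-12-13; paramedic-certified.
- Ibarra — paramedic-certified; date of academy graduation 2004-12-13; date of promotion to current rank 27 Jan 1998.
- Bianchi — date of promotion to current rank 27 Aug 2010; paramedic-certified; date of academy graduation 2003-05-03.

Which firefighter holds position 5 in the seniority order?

By the first rule: Greco, Salazar, Bianchi, Ibarra and Lindqvist (each paramedic-certified); then Sorensen, Mendoza and Tran (each not paramedic-certified).
Among Greco, Salazar, Bianchi, Ibarra and Lindqvist, by date of academy graduation (earlier first): Greco and Salazar (2001-11-19) before Bianchi (2003-05-03) before Ibarra and Lindqvist (2004-12-13).
Among Greco and Salazar, alphabetically by surname: Greco before Salazar.
Among Ibarra and Lindqvist, alphabetically by surname: Ibarra before Lindqvist.
Among Sorensen, Mendoza and Tran, by date of academy graduation (earlier first): Sorensen (2007-01-15) before Mendoza and Tran (2010-12-07).
Among Mendoza and Tran, alphabetically by surname: Mendoza before Tran.
Order: Greco, Salazar, Bianchi, Ibarra, Lindqvist, Sorensen, Mendoza, Tran.

Lindqvist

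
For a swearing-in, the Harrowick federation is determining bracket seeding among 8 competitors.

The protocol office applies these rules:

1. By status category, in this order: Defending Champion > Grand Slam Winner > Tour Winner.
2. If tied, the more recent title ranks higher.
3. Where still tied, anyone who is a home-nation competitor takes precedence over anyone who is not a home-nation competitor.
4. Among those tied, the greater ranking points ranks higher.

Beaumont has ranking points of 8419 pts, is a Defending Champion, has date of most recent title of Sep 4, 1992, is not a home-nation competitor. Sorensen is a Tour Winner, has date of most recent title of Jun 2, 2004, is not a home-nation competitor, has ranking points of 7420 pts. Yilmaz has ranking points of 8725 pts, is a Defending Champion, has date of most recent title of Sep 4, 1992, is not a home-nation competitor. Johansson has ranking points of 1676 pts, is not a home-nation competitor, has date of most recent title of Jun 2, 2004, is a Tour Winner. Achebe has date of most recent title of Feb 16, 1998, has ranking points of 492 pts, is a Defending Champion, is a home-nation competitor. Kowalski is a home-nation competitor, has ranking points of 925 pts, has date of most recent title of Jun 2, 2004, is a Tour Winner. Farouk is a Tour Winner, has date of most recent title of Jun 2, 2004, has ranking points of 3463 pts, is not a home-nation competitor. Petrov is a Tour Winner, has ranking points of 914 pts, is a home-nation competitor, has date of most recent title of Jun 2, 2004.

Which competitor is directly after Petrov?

By status category: Achebe, Yilmaz and Beaumont (Defending Champion); then Kowalski, Petrov, Sorensen, Farouk and Johansson (Tour Winner).
Among Achebe, Yilmaz and Beaumont, by date of most recent title (later first): Achebe (Feb 16, 1998) before Yilmaz and Beaumont (Sep 4, 1992).
Yilmaz and Beaumont are each not a home-nation competitor, so the next rule applies.
Among Yilmaz and Beaumont, by ranking points (higher first): Yilmaz (8725 pts) before Beaumont (8419 pts).
Kowalski, Petrov, Sorensen, Farouk and Johansson all have date of most recent title Jun 2, 2004, so the next rule applies.
Among Kowalski, Petrov, Sorensen, Farouk and Johansson, a home-nation competitor before not a home-nation competitor: Kowalski and Petrov (a home-nation competitor) before Sorensen, Farouk and Johansson (not a home-nation competitor).
Among Kowalski and Petrov, by ranking points (higher first): Kowalski (925 pts) before Petrov (914 pts).
Among Sorensen, Farouk and Johansson, by ranking points (higher first): Sorensen (7420 pts) before Farouk (3463 pts) before Johansson (1676 pts).
Order: Achebe, Yilmaz, Beaumont, Kowalski, Petrov, Sorensen, Farouk, Johansson.

Sorensen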